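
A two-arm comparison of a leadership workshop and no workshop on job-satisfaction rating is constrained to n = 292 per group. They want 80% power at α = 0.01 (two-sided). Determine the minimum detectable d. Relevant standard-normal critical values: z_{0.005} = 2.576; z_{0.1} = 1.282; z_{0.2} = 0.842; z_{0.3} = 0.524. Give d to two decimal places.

For two independent groups of n = 292 each: d_min = (z_{α/2} + z_β)·√(2/n).
z-sum = 2.576 + 0.842 = 3.418.
d_min = 3.418 × √(2/292) = 3.418 × 0.0828 = 0.283.

d_min ≈ 0.28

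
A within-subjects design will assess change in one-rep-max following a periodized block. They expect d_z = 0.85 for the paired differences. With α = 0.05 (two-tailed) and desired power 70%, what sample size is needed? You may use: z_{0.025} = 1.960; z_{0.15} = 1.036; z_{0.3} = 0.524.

For a paired (one-sample on differences) test: n = ((z_{α/2} + z_β) / d)².
z_{α/2} + z_β = 1.960 + 0.524 = 2.484.
n = (2.484 / 0.85)² = 2.922² = 8.54.
Round up.

n = 9 pairs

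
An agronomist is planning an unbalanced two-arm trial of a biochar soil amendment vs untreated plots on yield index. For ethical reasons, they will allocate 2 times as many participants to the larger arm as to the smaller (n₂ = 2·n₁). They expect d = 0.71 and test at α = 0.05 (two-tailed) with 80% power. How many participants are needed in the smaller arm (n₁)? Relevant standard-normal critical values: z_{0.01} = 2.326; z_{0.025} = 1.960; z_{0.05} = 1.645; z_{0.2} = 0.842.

n₁ = 24

With allocation ratio k = n₂/n₁ = 2, Var(x̄₁−x̄₂) = σ²(1/n₁ + 1/(k·n₁)) = σ²·(k+1)/(k·n₁).
So n₁ = (1 + 1/k)·((z_{α/2} + z_β)/d)² = 1.500 × (2.802/0.71)².
n₁ = 1.500 × 15.57 = 23.4.
Round up: n₁ = 24, giving n₂ = 2 × 24 = 48.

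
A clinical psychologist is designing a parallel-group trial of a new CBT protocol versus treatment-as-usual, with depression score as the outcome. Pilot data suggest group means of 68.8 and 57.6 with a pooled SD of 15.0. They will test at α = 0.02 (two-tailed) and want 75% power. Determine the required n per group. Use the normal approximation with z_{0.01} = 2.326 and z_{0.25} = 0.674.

Cohen's d = |M₁ − M₂| / SD_pooled = |68.8 − 57.6| / 15.0 = 11.2 / 15.0 = 0.747.
For two independent groups with equal n: n = 2·((z_{α/2} + z_β) / d)².
z_{α/2} + z_β = 2.326 + 0.674 = 3.000.
n = 2 × (3.000 / 0.747)² = 2 × 4.016² = 2 × 16.13 = 32.3.
Round up to the next whole participant.

n = 33 per group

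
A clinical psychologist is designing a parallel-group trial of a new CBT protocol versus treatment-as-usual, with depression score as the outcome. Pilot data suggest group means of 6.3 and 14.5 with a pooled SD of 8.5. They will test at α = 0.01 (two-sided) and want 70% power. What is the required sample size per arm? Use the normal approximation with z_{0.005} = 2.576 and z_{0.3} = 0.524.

Cohen's d = |M₁ − M₂| / SD_pooled = |6.3 − 14.5| / 8.5 = 8.2 / 8.5 = 0.965.
For two independent groups with equal n: n = 2·((z_{α/2} + z_β) / d)².
z_{α/2} + z_β = 2.576 + 0.524 = 3.100.
n = 2 × (3.100 / 0.965)² = 2 × 3.212² = 2 × 10.32 = 20.6.
Round up to the next whole participant.

n = 21 per group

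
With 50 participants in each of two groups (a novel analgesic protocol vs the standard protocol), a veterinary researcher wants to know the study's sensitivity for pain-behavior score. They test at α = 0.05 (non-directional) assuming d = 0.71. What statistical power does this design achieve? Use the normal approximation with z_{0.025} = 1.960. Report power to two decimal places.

For two equal groups, power = Φ(d·√(n/2) − z_{α/2}).
d·√(n/2) = 0.71 × √(50/2) = 0.71 × 5.000 = 3.550.
z_β = 3.550 − 1.960 = 1.590.
Power = Φ(1.590) = 0.944.

power ≈ 0.94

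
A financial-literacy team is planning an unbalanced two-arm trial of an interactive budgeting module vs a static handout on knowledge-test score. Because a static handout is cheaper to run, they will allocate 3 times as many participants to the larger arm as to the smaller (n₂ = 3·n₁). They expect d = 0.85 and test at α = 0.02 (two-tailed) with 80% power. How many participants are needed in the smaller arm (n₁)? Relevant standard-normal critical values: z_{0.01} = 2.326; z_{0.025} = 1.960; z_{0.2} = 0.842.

n₁ = 19

With allocation ratio k = n₂/n₁ = 3, Var(x̄₁−x̄₂) = σ²(1/n₁ + 1/(k·n₁)) = σ²·(k+1)/(k·n₁).
So n₁ = (1 + 1/k)·((z_{α/2} + z_β)/d)² = 1.333 × (3.168/0.85)².
n₁ = 1.333 × 13.89 = 18.5.
Round up: n₁ = 19, giving n₂ = 3 × 19 = 57.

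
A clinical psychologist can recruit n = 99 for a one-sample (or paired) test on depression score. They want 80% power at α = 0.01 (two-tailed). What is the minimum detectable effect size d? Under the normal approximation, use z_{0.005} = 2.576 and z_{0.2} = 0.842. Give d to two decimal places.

d_min ≈ 0.34

For a single sample (or paired design) of n = 99: d_min = (z_{α/2} + z_β)/√n.
z-sum = 2.576 + 0.842 = 3.418.
d_min = 3.418 / √99 = 3.418 / 9.950 = 0.344.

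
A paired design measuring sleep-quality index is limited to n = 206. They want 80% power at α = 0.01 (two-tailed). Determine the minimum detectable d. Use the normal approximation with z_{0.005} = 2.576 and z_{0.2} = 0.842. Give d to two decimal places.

d_min ≈ 0.24

For a single sample (or paired design) of n = 206: d_min = (z_{α/2} + z_β)/√n.
z-sum = 2.576 + 0.842 = 3.418.
d_min = 3.418 / √206 = 3.418 / 14.353 = 0.238.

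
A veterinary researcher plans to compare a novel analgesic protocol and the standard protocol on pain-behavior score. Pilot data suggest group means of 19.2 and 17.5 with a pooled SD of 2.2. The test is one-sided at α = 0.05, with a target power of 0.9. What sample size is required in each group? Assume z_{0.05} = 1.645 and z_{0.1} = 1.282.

Cohen's d = |M₁ − M₂| / SD_pooled = |19.2 − 17.5| / 2.2 = 1.7 / 2.2 = 0.773.
For two independent groups with equal n: n = 2·((z_{α} + z_β) / d)².
z_{α} + z_β = 1.645 + 1.282 = 2.927.
n = 2 × (2.927 / 0.773)² = 2 × 3.787² = 2 × 14.34 = 28.7.
Round up to the next whole participant.

n = 29 per group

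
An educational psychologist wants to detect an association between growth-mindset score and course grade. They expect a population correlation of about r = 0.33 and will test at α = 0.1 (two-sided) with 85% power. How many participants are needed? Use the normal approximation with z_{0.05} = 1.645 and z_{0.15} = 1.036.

Fisher's z: C = ½·ln((1+r)/(1−r)) = ½·ln(1.9851) = 0.3428.
n = ((z_{α/2} + z_β)/C)² + 3.
(1.645 + 1.036) / 0.3428 = 2.681 / 0.3428 = 7.821.
n = 7.821² + 3 = 61.17 + 3 = 64.2.
Round up.

n = 65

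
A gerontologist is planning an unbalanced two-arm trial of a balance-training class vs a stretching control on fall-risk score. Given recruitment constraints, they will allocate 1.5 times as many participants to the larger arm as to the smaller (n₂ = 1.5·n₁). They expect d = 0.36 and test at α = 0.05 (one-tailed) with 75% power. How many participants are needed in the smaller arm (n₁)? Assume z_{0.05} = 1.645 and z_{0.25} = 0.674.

n₁ = 70

With allocation ratio k = n₂/n₁ = 1.5, Var(x̄₁−x̄₂) = σ²(1/n₁ + 1/(k·n₁)) = σ²·(k+1)/(k·n₁).
So n₁ = (1 + 1/k)·((z_{α} + z_β)/d)² = 1.667 × (2.319/0.36)².
n₁ = 1.667 × 41.50 = 69.2.
Round up: n₁ = 70, giving n₂ = 1.5 × 70 = 105.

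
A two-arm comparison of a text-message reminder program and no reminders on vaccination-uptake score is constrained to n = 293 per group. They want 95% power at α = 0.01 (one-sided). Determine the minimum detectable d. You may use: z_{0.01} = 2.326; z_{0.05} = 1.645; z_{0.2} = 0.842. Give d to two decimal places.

d_min ≈ 0.33

For two independent groups of n = 293 each: d_min = (z_{α} + z_β)·√(2/n).
z-sum = 2.326 + 1.645 = 3.971.
d_min = 3.971 × √(2/293) = 3.971 × 0.0826 = 0.328.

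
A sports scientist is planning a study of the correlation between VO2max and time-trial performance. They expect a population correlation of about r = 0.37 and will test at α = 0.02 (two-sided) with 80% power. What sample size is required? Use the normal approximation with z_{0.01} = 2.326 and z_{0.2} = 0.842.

n = 70

Fisher's z: C = ½·ln((1+r)/(1−r)) = ½·ln(2.1746) = 0.3884.
n = ((z_{α/2} + z_β)/C)² + 3.
(2.326 + 0.842) / 0.3884 = 3.168 / 0.3884 = 8.157.
n = 8.157² + 3 = 66.53 + 3 = 69.5.
Round up.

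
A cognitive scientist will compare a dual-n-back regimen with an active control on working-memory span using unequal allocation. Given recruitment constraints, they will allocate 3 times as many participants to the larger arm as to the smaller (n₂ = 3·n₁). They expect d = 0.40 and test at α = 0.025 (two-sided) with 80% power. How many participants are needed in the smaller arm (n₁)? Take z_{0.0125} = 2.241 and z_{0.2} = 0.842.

n₁ = 80

With allocation ratio k = n₂/n₁ = 3, Var(x̄₁−x̄₂) = σ²(1/n₁ + 1/(k·n₁)) = σ²·(k+1)/(k·n₁).
So n₁ = (1 + 1/k)·((z_{α/2} + z_β)/d)² = 1.333 × (3.083/0.40)².
n₁ = 1.333 × 59.41 = 79.2.
Round up: n₁ = 80, giving n₂ = 3 × 80 = 240.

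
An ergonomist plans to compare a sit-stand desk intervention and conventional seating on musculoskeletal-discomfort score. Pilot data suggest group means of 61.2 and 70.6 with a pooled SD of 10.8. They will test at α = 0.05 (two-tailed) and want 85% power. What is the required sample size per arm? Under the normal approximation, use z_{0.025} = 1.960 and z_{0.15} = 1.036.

Cohen's d = |M₁ − M₂| / SD_pooled = |61.2 − 70.6| / 10.8 = 9.4 / 10.8 = 0.870.
For two independent groups with equal n: n = 2·((z_{α/2} + z_β) / d)².
z_{α/2} + z_β = 1.960 + 1.036 = 2.996.
n = 2 × (2.996 / 0.870)² = 2 × 3.444² = 2 × 11.86 = 23.7.
Round up to the next whole participant.

n = 24 per group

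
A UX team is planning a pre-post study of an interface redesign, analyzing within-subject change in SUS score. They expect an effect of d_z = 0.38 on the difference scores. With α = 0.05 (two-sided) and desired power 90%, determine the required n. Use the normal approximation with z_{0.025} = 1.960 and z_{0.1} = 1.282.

For a paired (one-sample on differences) test: n = ((z_{α/2} + z_β) / d)².
z_{α/2} + z_β = 1.960 + 1.282 = 3.242.
n = (3.242 / 0.38)² = 8.532² = 72.79.
Round up.

n = 73 pairs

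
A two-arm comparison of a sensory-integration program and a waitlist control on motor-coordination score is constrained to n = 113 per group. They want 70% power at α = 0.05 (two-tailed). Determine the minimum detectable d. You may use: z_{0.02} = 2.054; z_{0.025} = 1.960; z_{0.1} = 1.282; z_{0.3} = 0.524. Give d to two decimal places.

d_min ≈ 0.33

For two independent groups of n = 113 each: d_min = (z_{α/2} + z_β)·√(2/n).
z-sum = 1.960 + 0.524 = 2.484.
d_min = 2.484 × √(2/113) = 2.484 × 0.1330 = 0.330.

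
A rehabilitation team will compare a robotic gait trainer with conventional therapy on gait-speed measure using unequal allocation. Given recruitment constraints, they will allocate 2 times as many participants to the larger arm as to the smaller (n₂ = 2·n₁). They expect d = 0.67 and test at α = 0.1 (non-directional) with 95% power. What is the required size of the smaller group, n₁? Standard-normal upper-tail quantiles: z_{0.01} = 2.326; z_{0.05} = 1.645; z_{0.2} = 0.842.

With allocation ratio k = n₂/n₁ = 2, Var(x̄₁−x̄₂) = σ²(1/n₁ + 1/(k·n₁)) = σ²·(k+1)/(k·n₁).
So n₁ = (1 + 1/k)·((z_{α/2} + z_β)/d)² = 1.500 × (3.290/0.67)².
n₁ = 1.500 × 24.11 = 36.2.
Round up: n₁ = 37, giving n₂ = 2 × 37 = 74.

n₁ = 37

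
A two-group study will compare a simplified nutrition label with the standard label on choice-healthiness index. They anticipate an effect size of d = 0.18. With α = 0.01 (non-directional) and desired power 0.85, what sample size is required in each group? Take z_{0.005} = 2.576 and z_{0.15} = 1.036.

n = 806 per group

For two independent groups with equal n: n = 2·((z_{α/2} + z_β) / d)².
z_{α/2} + z_β = 2.576 + 1.036 = 3.612.
n = 2 × (3.612 / 0.18)² = 2 × 20.067² = 2 × 402.67 = 805.3.
Round up to the next whole participant.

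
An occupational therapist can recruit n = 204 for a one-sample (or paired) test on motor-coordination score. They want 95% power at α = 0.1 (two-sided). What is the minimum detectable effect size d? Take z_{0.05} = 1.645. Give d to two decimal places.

d_min ≈ 0.23

For a single sample (or paired design) of n = 204: d_min = (z_{α/2} + z_β)/√n.
z-sum = 1.645 + 1.645 = 3.290.
d_min = 3.290 / √204 = 3.290 / 14.283 = 0.230.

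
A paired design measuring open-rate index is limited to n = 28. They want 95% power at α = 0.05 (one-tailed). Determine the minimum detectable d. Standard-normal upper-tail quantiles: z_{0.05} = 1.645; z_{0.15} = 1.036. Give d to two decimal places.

d_min ≈ 0.62

For a single sample (or paired design) of n = 28: d_min = (z_{α} + z_β)/√n.
z-sum = 1.645 + 1.645 = 3.290.
d_min = 3.290 / √28 = 3.290 / 5.292 = 0.622.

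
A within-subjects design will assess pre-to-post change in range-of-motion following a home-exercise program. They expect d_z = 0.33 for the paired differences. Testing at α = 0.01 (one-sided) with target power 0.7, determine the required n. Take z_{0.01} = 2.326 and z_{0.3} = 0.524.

n = 75 pairs

For a paired (one-sample on differences) test: n = ((z_{α} + z_β) / d)².
z_{α} + z_β = 2.326 + 0.524 = 2.850.
n = (2.850 / 0.33)² = 8.636² = 74.59.
Round up.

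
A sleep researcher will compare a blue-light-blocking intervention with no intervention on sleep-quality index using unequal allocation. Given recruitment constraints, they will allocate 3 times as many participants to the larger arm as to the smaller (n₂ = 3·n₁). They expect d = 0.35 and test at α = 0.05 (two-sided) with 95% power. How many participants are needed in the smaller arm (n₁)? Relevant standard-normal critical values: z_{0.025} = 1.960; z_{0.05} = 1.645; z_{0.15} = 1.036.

With allocation ratio k = n₂/n₁ = 3, Var(x̄₁−x̄₂) = σ²(1/n₁ + 1/(k·n₁)) = σ²·(k+1)/(k·n₁).
So n₁ = (1 + 1/k)·((z_{α/2} + z_β)/d)² = 1.333 × (3.605/0.35)².
n₁ = 1.333 × 106.09 = 141.5.
Round up: n₁ = 142, giving n₂ = 3 × 142 = 426.

n₁ = 142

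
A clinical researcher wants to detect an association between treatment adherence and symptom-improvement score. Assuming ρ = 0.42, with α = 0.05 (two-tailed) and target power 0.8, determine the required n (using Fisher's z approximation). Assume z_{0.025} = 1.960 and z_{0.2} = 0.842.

Fisher's z: C = ½·ln((1+r)/(1−r)) = ½·ln(2.4483) = 0.4477.
n = ((z_{α/2} + z_β)/C)² + 3.
(1.960 + 0.842) / 0.4477 = 2.802 / 0.4477 = 6.259.
n = 6.259² + 3 = 39.17 + 3 = 42.2.
Round up.

n = 43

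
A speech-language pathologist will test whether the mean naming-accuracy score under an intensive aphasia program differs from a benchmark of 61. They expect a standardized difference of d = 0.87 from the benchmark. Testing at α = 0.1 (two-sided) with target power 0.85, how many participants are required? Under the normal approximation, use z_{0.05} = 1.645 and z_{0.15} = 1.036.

n = 10

For a one-sample test: n = ((z_{α/2} + z_β) / d)².
z_{α/2} + z_β = 1.645 + 1.036 = 2.681.
n = (2.681 / 0.87)² = 3.082² = 9.50.
Round up.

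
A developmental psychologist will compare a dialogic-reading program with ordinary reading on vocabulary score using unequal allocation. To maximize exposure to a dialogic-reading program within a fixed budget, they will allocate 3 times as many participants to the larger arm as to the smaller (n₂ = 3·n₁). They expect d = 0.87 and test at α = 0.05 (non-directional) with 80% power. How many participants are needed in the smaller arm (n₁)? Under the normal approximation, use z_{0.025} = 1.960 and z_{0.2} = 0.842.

With allocation ratio k = n₂/n₁ = 3, Var(x̄₁−x̄₂) = σ²(1/n₁ + 1/(k·n₁)) = σ²·(k+1)/(k·n₁).
So n₁ = (1 + 1/k)·((z_{α/2} + z_β)/d)² = 1.333 × (2.802/0.87)².
n₁ = 1.333 × 10.37 = 13.8.
Round up: n₁ = 14, giving n₂ = 3 × 14 = 42.

n₁ = 14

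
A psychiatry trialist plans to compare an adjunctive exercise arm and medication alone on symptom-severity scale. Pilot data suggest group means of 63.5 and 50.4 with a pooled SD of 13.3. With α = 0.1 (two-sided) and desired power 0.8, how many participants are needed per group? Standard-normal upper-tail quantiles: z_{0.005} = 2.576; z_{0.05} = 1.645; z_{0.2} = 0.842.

n = 13 per group

Cohen's d = |M₁ − M₂| / SD_pooled = |63.5 − 50.4| / 13.3 = 13.1 / 13.3 = 0.985.
For two independent groups with equal n: n = 2·((z_{α/2} + z_β) / d)².
z_{α/2} + z_β = 1.645 + 0.842 = 2.487.
n = 2 × (2.487 / 0.985)² = 2 × 2.525² = 2 × 6.37 = 12.7.
Round up to the next whole participant.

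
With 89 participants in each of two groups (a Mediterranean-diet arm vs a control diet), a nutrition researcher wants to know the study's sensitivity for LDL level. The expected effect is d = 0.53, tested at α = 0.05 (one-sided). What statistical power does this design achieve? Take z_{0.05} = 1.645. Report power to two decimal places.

power ≈ 0.97

For two equal groups, power = Φ(d·√(n/2) − z_{α}).
d·√(n/2) = 0.53 × √(89/2) = 0.53 × 6.671 = 3.536.
z_β = 3.536 − 1.645 = 1.891.
Power = Φ(1.891) = 0.971.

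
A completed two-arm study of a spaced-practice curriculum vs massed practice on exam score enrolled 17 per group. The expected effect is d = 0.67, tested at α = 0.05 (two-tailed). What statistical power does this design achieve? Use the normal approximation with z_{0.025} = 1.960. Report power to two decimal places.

power ≈ 0.50

For two equal groups, power = Φ(d·√(n/2) − z_{α/2}).
d·√(n/2) = 0.67 × √(17/2) = 0.67 × 2.915 = 1.953.
z_β = 1.953 − 1.960 = -0.007.
Power = Φ(-0.007) = 0.497.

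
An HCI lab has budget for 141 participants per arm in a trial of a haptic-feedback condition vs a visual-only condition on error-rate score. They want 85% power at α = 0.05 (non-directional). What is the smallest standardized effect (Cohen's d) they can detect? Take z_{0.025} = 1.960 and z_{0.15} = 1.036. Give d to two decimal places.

For two independent groups of n = 141 each: d_min = (z_{α/2} + z_β)·√(2/n).
z-sum = 1.960 + 1.036 = 2.996.
d_min = 2.996 × √(2/141) = 2.996 × 0.1191 = 0.357.

d_min ≈ 0.36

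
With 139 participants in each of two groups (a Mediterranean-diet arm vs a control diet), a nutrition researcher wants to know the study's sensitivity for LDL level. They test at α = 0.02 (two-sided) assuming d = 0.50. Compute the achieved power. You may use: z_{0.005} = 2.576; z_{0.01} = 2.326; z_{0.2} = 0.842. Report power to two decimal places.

power ≈ 0.97

For two equal groups, power = Φ(d·√(n/2) − z_{α/2}).
d·√(n/2) = 0.50 × √(139/2) = 0.50 × 8.337 = 4.168.
z_β = 4.168 − 2.326 = 1.842.
Power = Φ(1.842) = 0.967.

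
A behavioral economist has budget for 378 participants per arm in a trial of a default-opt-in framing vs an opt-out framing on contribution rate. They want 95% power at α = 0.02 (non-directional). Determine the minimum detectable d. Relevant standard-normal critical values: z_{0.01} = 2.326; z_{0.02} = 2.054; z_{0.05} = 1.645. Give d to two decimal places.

d_min ≈ 0.29

For two independent groups of n = 378 each: d_min = (z_{α/2} + z_β)·√(2/n).
z-sum = 2.326 + 1.645 = 3.971.
d_min = 3.971 × √(2/378) = 3.971 × 0.0727 = 0.289.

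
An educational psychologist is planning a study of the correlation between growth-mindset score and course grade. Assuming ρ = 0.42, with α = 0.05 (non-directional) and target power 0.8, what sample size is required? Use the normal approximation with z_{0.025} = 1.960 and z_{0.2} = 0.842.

n = 43

Fisher's z: C = ½·ln((1+r)/(1−r)) = ½·ln(2.4483) = 0.4477.
n = ((z_{α/2} + z_β)/C)² + 3.
(1.960 + 0.842) / 0.4477 = 2.802 / 0.4477 = 6.259.
n = 6.259² + 3 = 39.17 + 3 = 42.2.
Round up.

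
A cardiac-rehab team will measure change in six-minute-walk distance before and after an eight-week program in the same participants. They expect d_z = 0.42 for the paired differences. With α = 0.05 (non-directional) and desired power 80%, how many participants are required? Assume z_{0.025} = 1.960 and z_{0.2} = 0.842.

n = 45 pairs

For a paired (one-sample on differences) test: n = ((z_{α/2} + z_β) / d)².
z_{α/2} + z_β = 1.960 + 0.842 = 2.802.
n = (2.802 / 0.42)² = 6.671² = 44.51.
Round up.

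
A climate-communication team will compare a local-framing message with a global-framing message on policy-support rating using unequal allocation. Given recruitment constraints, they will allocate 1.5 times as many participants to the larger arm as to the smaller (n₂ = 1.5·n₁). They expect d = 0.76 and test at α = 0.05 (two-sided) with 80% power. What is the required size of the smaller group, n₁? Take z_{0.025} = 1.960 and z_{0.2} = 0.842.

With allocation ratio k = n₂/n₁ = 1.5, Var(x̄₁−x̄₂) = σ²(1/n₁ + 1/(k·n₁)) = σ²·(k+1)/(k·n₁).
So n₁ = (1 + 1/k)·((z_{α/2} + z_β)/d)² = 1.667 × (2.802/0.76)².
n₁ = 1.667 × 13.59 = 22.7.
Round up: n₁ = 23, giving n₂ = ⌈1.5 × 23⌉ = ⌈34.5⌉ = 35.

n₁ = 23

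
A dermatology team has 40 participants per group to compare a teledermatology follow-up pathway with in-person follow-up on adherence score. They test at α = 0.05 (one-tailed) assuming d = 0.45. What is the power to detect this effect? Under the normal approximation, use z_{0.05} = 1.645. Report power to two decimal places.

For two equal groups, power = Φ(d·√(n/2) − z_{α}).
d·√(n/2) = 0.45 × √(40/2) = 0.45 × 4.472 = 2.012.
z_β = 2.012 − 1.645 = 0.367.
Power = Φ(0.367) = 0.643.

power ≈ 0.64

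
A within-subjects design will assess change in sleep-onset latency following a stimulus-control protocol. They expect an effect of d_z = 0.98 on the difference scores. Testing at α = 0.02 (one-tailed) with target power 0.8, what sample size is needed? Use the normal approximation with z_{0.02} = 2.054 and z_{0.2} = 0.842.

n = 9 pairs

For a paired (one-sample on differences) test: n = ((z_{α} + z_β) / d)².
z_{α} + z_β = 2.054 + 0.842 = 2.896.
n = (2.896 / 0.98)² = 2.955² = 8.73.
Round up.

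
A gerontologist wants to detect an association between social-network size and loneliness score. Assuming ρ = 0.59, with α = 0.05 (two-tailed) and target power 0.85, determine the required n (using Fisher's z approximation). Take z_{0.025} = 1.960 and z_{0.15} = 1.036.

n = 23

Fisher's z: C = ½·ln((1+r)/(1−r)) = ½·ln(3.8780) = 0.6777.
n = ((z_{α/2} + z_β)/C)² + 3.
(1.960 + 1.036) / 0.6777 = 2.996 / 0.6777 = 4.421.
n = 4.421² + 3 = 19.54 + 3 = 22.5.
Round up.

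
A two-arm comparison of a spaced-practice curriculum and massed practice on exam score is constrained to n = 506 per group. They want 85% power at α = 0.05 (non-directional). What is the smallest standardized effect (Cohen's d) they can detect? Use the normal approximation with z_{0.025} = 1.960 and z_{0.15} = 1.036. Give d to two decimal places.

For two independent groups of n = 506 each: d_min = (z_{α/2} + z_β)·√(2/n).
z-sum = 1.960 + 1.036 = 2.996.
d_min = 2.996 × √(2/506) = 2.996 × 0.0629 = 0.188.

d_min ≈ 0.19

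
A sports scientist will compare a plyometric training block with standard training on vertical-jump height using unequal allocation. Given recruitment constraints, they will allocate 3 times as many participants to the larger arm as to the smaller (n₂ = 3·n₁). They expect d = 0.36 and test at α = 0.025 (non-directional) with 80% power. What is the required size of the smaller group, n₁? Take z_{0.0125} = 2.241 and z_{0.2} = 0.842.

With allocation ratio k = n₂/n₁ = 3, Var(x̄₁−x̄₂) = σ²(1/n₁ + 1/(k·n₁)) = σ²·(k+1)/(k·n₁).
So n₁ = (1 + 1/k)·((z_{α/2} + z_β)/d)² = 1.333 × (3.083/0.36)².
n₁ = 1.333 × 73.34 = 97.8.
Round up: n₁ = 98, giving n₂ = 3 × 98 = 294.

n₁ = 98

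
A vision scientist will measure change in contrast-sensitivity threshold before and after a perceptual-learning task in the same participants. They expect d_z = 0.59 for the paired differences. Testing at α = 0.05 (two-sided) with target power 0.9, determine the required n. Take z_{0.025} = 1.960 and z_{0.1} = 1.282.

For a paired (one-sample on differences) test: n = ((z_{α/2} + z_β) / d)².
z_{α/2} + z_β = 1.960 + 1.282 = 3.242.
n = (3.242 / 0.59)² = 5.495² = 30.19.
Round up.

n = 31 pairs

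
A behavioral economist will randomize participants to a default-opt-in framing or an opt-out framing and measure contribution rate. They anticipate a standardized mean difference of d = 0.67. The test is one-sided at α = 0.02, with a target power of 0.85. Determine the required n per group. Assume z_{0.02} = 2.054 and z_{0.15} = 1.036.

n = 43 per group

For two independent groups with equal n: n = 2·((z_{α} + z_β) / d)².
z_{α} + z_β = 2.054 + 1.036 = 3.090.
n = 2 × (3.090 / 0.67)² = 2 × 4.612² = 2 × 21.27 = 42.5.
Round up to the next whole participant.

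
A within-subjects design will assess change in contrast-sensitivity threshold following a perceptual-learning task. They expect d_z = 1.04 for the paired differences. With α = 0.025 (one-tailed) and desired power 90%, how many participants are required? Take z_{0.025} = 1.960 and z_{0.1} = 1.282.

n = 10 pairs

For a paired (one-sample on differences) test: n = ((z_{α} + z_β) / d)².
z_{α} + z_β = 1.960 + 1.282 = 3.242.
n = (3.242 / 1.04)² = 3.117² = 9.72.
Round up.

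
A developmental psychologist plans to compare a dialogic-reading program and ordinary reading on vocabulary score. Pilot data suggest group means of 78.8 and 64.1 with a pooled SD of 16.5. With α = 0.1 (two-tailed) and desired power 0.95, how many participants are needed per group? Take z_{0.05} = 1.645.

n = 28 per group

Cohen's d = |M₁ − M₂| / SD_pooled = |78.8 − 64.1| / 16.5 = 14.7 / 16.5 = 0.891.
For two independent groups with equal n: n = 2·((z_{α/2} + z_β) / d)².
z_{α/2} + z_β = 1.645 + 1.645 = 3.290.
n = 2 × (3.290 / 0.891)² = 2 × 3.692² = 2 × 13.63 = 27.3.
Round up to the next whole participant.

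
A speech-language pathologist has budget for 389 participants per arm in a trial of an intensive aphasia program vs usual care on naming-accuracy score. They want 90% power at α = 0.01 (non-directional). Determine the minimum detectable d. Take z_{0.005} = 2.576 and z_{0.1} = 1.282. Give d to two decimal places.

For two independent groups of n = 389 each: d_min = (z_{α/2} + z_β)·√(2/n).
z-sum = 2.576 + 1.282 = 3.858.
d_min = 3.858 × √(2/389) = 3.858 × 0.0717 = 0.277.

d_min ≈ 0.28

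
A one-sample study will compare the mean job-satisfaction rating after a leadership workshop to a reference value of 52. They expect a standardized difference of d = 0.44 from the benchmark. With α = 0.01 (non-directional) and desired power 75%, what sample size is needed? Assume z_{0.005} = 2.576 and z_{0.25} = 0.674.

For a one-sample test: n = ((z_{α/2} + z_β) / d)².
z_{α/2} + z_β = 2.576 + 0.674 = 3.250.
n = (3.250 / 0.44)² = 7.386² = 54.56.
Round up.

n = 55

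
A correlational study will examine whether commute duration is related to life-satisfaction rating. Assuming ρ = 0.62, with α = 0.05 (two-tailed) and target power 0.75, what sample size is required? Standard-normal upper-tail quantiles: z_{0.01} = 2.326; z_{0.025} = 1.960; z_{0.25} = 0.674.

n = 17

Fisher's z: C = ½·ln((1+r)/(1−r)) = ½·ln(4.2632) = 0.7250.
n = ((z_{α/2} + z_β)/C)² + 3.
(1.960 + 0.674) / 0.7250 = 2.634 / 0.7250 = 3.633.
n = 3.633² + 3 = 13.20 + 3 = 16.2.
Round up.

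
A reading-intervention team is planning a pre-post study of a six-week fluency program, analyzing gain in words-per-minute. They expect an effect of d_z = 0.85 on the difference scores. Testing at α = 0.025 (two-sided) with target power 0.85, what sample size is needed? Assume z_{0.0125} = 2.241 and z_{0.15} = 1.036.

n = 15 pairs

For a paired (one-sample on differences) test: n = ((z_{α/2} + z_β) / d)².
z_{α/2} + z_β = 2.241 + 1.036 = 3.277.
n = (3.277 / 0.85)² = 3.855² = 14.86.
Round up.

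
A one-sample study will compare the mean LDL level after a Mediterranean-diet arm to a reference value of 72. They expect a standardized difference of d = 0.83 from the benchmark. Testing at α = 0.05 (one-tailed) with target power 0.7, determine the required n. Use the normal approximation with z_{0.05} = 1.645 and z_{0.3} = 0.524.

n = 7

For a one-sample test: n = ((z_{α} + z_β) / d)².
z_{α} + z_β = 1.645 + 0.524 = 2.169.
n = (2.169 / 0.83)² = 2.613² = 6.83.
Round up.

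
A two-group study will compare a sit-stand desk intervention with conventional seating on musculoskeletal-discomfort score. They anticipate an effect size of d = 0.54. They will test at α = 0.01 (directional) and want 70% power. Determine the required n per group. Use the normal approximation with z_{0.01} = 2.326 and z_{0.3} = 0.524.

For two independent groups with equal n: n = 2·((z_{α} + z_β) / d)².
z_{α} + z_β = 2.326 + 0.524 = 2.850.
n = 2 × (2.850 / 0.54)² = 2 × 5.278² = 2 × 27.85 = 55.7.
Round up to the next whole participant.

n = 56 per group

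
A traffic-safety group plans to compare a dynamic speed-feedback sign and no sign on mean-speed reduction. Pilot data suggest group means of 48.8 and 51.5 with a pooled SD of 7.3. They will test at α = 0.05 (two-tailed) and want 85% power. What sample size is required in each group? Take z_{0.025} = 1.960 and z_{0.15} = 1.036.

n = 132 per group

Cohen's d = |M₁ − M₂| / SD_pooled = |48.8 − 51.5| / 7.3 = 2.7 / 7.3 = 0.370.
For two independent groups with equal n: n = 2·((z_{α/2} + z_β) / d)².
z_{α/2} + z_β = 1.960 + 1.036 = 2.996.
n = 2 × (2.996 / 0.370)² = 2 × 8.097² = 2 × 65.57 = 131.1.
Round up to the next whole participant.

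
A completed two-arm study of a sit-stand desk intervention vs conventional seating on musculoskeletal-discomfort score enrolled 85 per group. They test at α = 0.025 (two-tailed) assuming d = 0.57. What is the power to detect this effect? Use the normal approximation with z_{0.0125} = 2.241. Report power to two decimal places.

power ≈ 0.93

For two equal groups, power = Φ(d·√(n/2) − z_{α/2}).
d·√(n/2) = 0.57 × √(85/2) = 0.57 × 6.519 = 3.716.
z_β = 3.716 − 2.241 = 1.475.
Power = Φ(1.475) = 0.930.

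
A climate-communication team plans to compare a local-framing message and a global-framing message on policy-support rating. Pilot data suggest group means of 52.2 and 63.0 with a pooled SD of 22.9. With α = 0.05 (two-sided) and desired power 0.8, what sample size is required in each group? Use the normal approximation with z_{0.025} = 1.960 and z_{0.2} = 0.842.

n = 71 per group

Cohen's d = |M₁ − M₂| / SD_pooled = |52.2 − 63.0| / 22.9 = 10.8 / 22.9 = 0.472.
For two independent groups with equal n: n = 2·((z_{α/2} + z_β) / d)².
z_{α/2} + z_β = 1.960 + 0.842 = 2.802.
n = 2 × (2.802 / 0.472)² = 2 × 5.936² = 2 × 35.24 = 70.5.
Round up to the next whole participant.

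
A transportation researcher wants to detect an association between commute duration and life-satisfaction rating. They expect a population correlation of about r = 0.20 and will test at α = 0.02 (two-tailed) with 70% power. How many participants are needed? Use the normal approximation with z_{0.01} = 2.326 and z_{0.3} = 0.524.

n = 201

Fisher's z: C = ½·ln((1+r)/(1−r)) = ½·ln(1.5000) = 0.2027.
n = ((z_{α/2} + z_β)/C)² + 3.
(2.326 + 0.524) / 0.2027 = 2.850 / 0.2027 = 14.060.
n = 14.060² + 3 = 197.69 + 3 = 200.7.
Round up.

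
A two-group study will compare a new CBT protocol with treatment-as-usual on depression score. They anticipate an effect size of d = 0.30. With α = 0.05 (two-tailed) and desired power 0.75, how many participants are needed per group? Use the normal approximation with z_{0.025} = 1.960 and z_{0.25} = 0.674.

For two independent groups with equal n: n = 2·((z_{α/2} + z_β) / d)².
z_{α/2} + z_β = 1.960 + 0.674 = 2.634.
n = 2 × (2.634 / 0.30)² = 2 × 8.780² = 2 × 77.09 = 154.2.
Round up to the next whole participant.

n = 155 per group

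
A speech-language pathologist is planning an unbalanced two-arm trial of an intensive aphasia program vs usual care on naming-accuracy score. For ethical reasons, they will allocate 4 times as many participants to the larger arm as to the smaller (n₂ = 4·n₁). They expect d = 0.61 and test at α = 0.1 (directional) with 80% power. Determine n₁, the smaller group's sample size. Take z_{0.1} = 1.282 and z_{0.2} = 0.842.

n₁ = 16

With allocation ratio k = n₂/n₁ = 4, Var(x̄₁−x̄₂) = σ²(1/n₁ + 1/(k·n₁)) = σ²·(k+1)/(k·n₁).
So n₁ = (1 + 1/k)·((z_{α} + z_β)/d)² = 1.250 × (2.124/0.61)².
n₁ = 1.250 × 12.12 = 15.2.
Round up: n₁ = 16, giving n₂ = 4 × 16 = 64.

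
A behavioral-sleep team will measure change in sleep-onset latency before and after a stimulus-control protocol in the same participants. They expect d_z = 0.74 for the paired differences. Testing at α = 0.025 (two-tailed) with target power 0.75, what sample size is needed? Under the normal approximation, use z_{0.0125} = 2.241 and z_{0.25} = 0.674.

For a paired (one-sample on differences) test: n = ((z_{α/2} + z_β) / d)².
z_{α/2} + z_β = 2.241 + 0.674 = 2.915.
n = (2.915 / 0.74)² = 3.939² = 15.52.
Round up.

n = 16 pairs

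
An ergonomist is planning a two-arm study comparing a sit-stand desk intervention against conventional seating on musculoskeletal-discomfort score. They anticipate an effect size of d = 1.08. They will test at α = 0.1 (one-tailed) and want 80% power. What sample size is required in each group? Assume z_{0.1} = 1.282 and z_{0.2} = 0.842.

n = 8 per group

For two independent groups with equal n: n = 2·((z_{α} + z_β) / d)².
z_{α} + z_β = 1.282 + 0.842 = 2.124.
n = 2 × (2.124 / 1.08)² = 2 × 1.967² = 2 × 3.87 = 7.7.
Round up to the next whole participant.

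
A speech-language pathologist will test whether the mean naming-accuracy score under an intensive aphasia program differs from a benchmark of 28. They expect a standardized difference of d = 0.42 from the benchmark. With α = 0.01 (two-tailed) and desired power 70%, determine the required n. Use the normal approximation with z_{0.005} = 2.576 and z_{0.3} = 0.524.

n = 55

For a one-sample test: n = ((z_{α/2} + z_β) / d)².
z_{α/2} + z_β = 2.576 + 0.524 = 3.100.
n = (3.100 / 0.42)² = 7.381² = 54.48.
Round up.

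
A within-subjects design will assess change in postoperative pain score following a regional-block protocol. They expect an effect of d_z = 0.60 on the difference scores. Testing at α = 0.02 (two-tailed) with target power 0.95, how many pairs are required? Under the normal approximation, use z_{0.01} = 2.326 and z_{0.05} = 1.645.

n = 44 pairs

For a paired (one-sample on differences) test: n = ((z_{α/2} + z_β) / d)².
z_{α/2} + z_β = 2.326 + 1.645 = 3.971.
n = (3.971 / 0.60)² = 6.618² = 43.80.
Round up.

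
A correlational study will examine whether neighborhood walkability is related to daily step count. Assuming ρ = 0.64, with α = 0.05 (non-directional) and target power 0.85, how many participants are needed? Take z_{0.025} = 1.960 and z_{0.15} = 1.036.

Fisher's z: C = ½·ln((1+r)/(1−r)) = ½·ln(4.5556) = 0.7582.
n = ((z_{α/2} + z_β)/C)² + 3.
(1.960 + 1.036) / 0.7582 = 2.996 / 0.7582 = 3.951.
n = 3.951² + 3 = 15.61 + 3 = 18.6.
Round up.

n = 19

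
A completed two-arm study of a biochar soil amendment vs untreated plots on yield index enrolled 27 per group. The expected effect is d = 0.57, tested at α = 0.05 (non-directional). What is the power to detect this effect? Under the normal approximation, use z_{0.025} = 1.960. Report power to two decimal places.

For two equal groups, power = Φ(d·√(n/2) − z_{α/2}).
d·√(n/2) = 0.57 × √(27/2) = 0.57 × 3.674 = 2.094.
z_β = 2.094 − 1.960 = 0.134.
Power = Φ(0.134) = 0.553.

power ≈ 0.55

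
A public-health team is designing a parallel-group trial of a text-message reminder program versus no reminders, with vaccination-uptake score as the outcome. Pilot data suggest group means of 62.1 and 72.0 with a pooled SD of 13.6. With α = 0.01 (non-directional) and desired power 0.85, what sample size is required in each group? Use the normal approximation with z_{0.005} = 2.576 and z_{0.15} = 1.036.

n = 50 per group

Cohen's d = |M₁ − M₂| / SD_pooled = |62.1 − 72.0| / 13.6 = 9.9 / 13.6 = 0.728.
For two independent groups with equal n: n = 2·((z_{α/2} + z_β) / d)².
z_{α/2} + z_β = 2.576 + 1.036 = 3.612.
n = 2 × (3.612 / 0.728)² = 2 × 4.962² = 2 × 24.62 = 49.2.
Round up to the next whole participant.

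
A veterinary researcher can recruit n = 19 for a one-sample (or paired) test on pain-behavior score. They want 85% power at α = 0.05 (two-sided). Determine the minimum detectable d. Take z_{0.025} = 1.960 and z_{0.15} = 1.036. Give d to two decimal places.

d_min ≈ 0.69

For a single sample (or paired design) of n = 19: d_min = (z_{α/2} + z_β)/√n.
z-sum = 1.960 + 1.036 = 2.996.
d_min = 2.996 / √19 = 2.996 / 4.359 = 0.687.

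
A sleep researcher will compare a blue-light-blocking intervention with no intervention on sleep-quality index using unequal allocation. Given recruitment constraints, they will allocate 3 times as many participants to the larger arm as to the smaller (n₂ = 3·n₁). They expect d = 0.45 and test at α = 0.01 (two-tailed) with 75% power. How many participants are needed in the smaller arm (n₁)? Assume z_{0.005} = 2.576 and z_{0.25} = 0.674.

With allocation ratio k = n₂/n₁ = 3, Var(x̄₁−x̄₂) = σ²(1/n₁ + 1/(k·n₁)) = σ²·(k+1)/(k·n₁).
So n₁ = (1 + 1/k)·((z_{α/2} + z_β)/d)² = 1.333 × (3.250/0.45)².
n₁ = 1.333 × 52.16 = 69.5.
Round up: n₁ = 70, giving n₂ = 3 × 70 = 210.

n₁ = 70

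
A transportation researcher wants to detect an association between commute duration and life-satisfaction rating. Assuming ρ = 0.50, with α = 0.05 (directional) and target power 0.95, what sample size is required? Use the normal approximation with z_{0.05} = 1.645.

Fisher's z: C = ½·ln((1+r)/(1−r)) = ½·ln(3.0000) = 0.5493.
n = ((z_{α} + z_β)/C)² + 3.
(1.645 + 1.645) / 0.5493 = 3.290 / 0.5493 = 5.989.
n = 5.989² + 3 = 35.87 + 3 = 38.9.
Round up.

n = 39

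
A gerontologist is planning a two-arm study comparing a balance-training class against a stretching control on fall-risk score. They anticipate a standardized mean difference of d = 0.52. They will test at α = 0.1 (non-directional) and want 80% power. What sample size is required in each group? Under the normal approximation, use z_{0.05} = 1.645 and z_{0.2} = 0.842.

n = 46 per group

For two independent groups with equal n: n = 2·((z_{α/2} + z_β) / d)².
z_{α/2} + z_β = 1.645 + 0.842 = 2.487.
n = 2 × (2.487 / 0.52)² = 2 × 4.783² = 2 × 22.87 = 45.7.
Round up to the next whole participant.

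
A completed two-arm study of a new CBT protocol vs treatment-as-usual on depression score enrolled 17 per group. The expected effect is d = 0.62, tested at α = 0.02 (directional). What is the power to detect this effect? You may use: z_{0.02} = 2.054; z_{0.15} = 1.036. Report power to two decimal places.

For two equal groups, power = Φ(d·√(n/2) − z_{α}).
d·√(n/2) = 0.62 × √(17/2) = 0.62 × 2.915 = 1.808.
z_β = 1.808 − 2.054 = -0.246.
Power = Φ(-0.246) = 0.403.

power ≈ 0.40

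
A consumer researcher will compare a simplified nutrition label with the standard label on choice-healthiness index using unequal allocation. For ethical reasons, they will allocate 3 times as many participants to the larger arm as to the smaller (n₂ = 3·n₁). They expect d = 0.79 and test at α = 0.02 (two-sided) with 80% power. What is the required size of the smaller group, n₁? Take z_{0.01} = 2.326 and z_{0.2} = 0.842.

With allocation ratio k = n₂/n₁ = 3, Var(x̄₁−x̄₂) = σ²(1/n₁ + 1/(k·n₁)) = σ²·(k+1)/(k·n₁).
So n₁ = (1 + 1/k)·((z_{α/2} + z_β)/d)² = 1.333 × (3.168/0.79)².
n₁ = 1.333 × 16.08 = 21.4.
Round up: n₁ = 22, giving n₂ = 3 × 22 = 66.

n₁ = 22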